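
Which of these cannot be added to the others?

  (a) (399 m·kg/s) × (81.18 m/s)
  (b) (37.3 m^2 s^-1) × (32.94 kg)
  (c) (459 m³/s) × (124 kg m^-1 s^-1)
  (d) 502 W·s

(b)

Reduce each to base SI dimensions:
  (a) [kg·m·s⁻¹] · [m·s⁻¹] = kg·m²·s⁻²
  (b) [m²·s⁻¹] · [kg] = kg·m²·s⁻¹
  (c) [m³·s⁻¹] · [kg·m⁻¹·s⁻¹] = kg·m²·s⁻²
  (d) W·s = J·s⁻¹·s = kg·m²·s⁻²
All reduce to kg·m²·s⁻² except (b), which is kg·m²·s⁻¹.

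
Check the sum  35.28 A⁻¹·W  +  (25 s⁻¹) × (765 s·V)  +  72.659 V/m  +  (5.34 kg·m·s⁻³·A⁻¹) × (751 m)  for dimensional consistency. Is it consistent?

No

In SI base units:
  35.28 A⁻¹·W:  W·A⁻¹ = J·s⁻¹·A⁻¹ = kg·m²·s⁻³·A⁻¹
  (25 s⁻¹) × (765 s·V):  [s⁻¹] · [kg·m²·s⁻²·A⁻¹] = kg·m²·s⁻³·A⁻¹
  72.659 V/m:  V·m⁻¹ = J·C⁻¹·m⁻¹ = kg·m·s⁻³·A⁻¹
  (5.34 kg·m·s⁻³·A⁻¹) × (751 m):  [kg·m·s⁻³·A⁻¹] · [m] = kg·m²·s⁻³·A⁻¹
The terms do not share a single dimension (kg·m²·s⁻³·A⁻¹ vs kg·m·s⁻³·A⁻¹).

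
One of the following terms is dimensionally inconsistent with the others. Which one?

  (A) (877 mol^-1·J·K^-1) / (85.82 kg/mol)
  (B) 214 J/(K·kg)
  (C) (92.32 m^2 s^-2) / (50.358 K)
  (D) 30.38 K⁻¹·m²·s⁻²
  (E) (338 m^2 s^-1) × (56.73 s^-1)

(E)

Expand each in SI base units:
  (A) [kg·m²·s⁻²·K⁻¹·mol⁻¹] / [kg·mol⁻¹] = m²·s⁻²·K⁻¹
  (B) J·kg⁻¹·K⁻¹ = N·m·kg⁻¹·K⁻¹ = m²·s⁻²·K⁻¹
  (C) [m²·s⁻²] / [K] = m²·s⁻²·K⁻¹
  (D) m²·s⁻²·K⁻¹
  (E) [m²·s⁻¹] · [s⁻¹] = m²·s⁻²
All reduce to m²·s⁻²·K⁻¹ except (E), which is m²·s⁻².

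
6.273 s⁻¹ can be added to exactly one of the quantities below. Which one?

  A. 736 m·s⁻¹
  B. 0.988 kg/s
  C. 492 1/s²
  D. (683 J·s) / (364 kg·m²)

Reference: s⁻¹.
Each option:
  A. m·s⁻¹
  B. kg·s⁻¹
  C. s⁻²
  D. [kg·m²·s⁻¹] / [kg·m²] = s⁻¹  ← same
Only D. matches s⁻¹.

D.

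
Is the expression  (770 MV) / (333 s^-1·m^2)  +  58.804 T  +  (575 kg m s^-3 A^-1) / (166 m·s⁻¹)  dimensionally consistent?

Yes

In SI base units:
  (770 MV) / (333 s^-1·m^2):  [kg·m²·s⁻³·A⁻¹] / [m²·s⁻¹] = kg·s⁻²·A⁻¹
  58.804 T:  T = Wb·m⁻² = kg·s⁻²·A⁻¹
  (575 kg m s^-3 A^-1) / (166 m·s⁻¹):  [kg·m·s⁻³·A⁻¹] / [m·s⁻¹] = kg·s⁻²·A⁻¹
Every term reduces to kg·s⁻²·A⁻¹.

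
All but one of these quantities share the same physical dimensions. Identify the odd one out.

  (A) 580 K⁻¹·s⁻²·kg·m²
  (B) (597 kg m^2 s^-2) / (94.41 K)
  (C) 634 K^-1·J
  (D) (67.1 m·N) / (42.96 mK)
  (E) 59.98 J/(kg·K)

(E)

Work out the base dimensions of each:
  (A) kg·m²·s⁻²·K⁻¹
  (B) [kg·m²·s⁻²] / [K] = kg·m²·s⁻²·K⁻¹
  (C) J·K⁻¹ = N·m·K⁻¹ = kg·m²·s⁻²·K⁻¹
  (D) [kg·m²·s⁻²] / [K] = kg·m²·s⁻²·K⁻¹
  (E) J·kg⁻¹·K⁻¹ = N·m·kg⁻¹·K⁻¹ = m²·s⁻²·K⁻¹
All reduce to kg·m²·s⁻²·K⁻¹ except (E), which is m²·s⁻²·K⁻¹.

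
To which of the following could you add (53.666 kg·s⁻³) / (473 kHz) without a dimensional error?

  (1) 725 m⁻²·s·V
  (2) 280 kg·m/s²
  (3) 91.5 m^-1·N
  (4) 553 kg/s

(3)

Reference: [kg·s⁻³] / [s⁻¹] = kg·s⁻².
Each option:
  (1) V·s·m⁻² = J·C⁻¹·s·m⁻² = kg·s⁻²·A⁻¹
  (2) kg·m·s⁻²
  (3) N·m⁻¹ = kg·m·s⁻²·m⁻¹ = kg·s⁻²  ← same
  (4) kg·s⁻¹
Only (3) matches kg·s⁻².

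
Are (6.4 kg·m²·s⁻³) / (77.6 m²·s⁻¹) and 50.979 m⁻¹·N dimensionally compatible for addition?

Yes

Work out the base dimensions of each:
  (6.4 kg·m²·s⁻³) / (77.6 m²·s⁻¹):  [kg·m²·s⁻³] / [m²·s⁻¹] = kg·s⁻²
  50.979 m⁻¹·N:  N·m⁻¹ = kg·m·s⁻²·m⁻¹ = kg·s⁻²
Both are kg·s⁻², so they have the same dimensions and can be added.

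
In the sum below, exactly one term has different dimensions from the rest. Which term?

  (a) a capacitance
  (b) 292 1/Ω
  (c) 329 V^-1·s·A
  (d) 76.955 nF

(b)

In SI base units:
  (a) [capacitance] = kg⁻¹·m⁻²·s⁴·A²
  (b) Ω⁻¹ = (V·A⁻¹)⁻¹ = kg⁻¹·m⁻²·s³·A²
  (c) A·s·V⁻¹ = A·s·(J·C⁻¹)⁻¹ = kg⁻¹·m⁻²·s⁴·A²
  (d) F = C·V⁻¹ = kg⁻¹·m⁻²·s⁴·A²
All reduce to kg⁻¹·m⁻²·s⁴·A² except (b), which is kg⁻¹·m⁻²·s³·A².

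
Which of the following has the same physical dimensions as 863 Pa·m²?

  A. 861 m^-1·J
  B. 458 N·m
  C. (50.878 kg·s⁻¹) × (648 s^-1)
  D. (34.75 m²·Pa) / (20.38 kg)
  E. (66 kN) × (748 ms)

A.

Reference: Pa·m² = N·m⁻²·m² = kg·m·s⁻².
Each option:
  A. J·m⁻¹ = N·m·m⁻¹ = kg·m·s⁻²  ← same
  B. N·m = kg·m·s⁻²·m = kg·m²·s⁻²
  C. [kg·s⁻¹] · [s⁻¹] = kg·s⁻²
  D. [kg·m·s⁻²] / [kg] = m·s⁻²
  E. [kg·m·s⁻²] · [s] = kg·m·s⁻¹
Only A. matches kg·m·s⁻².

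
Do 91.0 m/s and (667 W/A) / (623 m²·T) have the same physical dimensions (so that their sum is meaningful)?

No

Dimensions:
  91.0 m/s:  m·s⁻¹
  (667 W/A) / (623 m²·T):  [kg·m²·s⁻³·A⁻¹] / [kg·m²·s⁻²·A⁻¹] = s⁻¹
m·s⁻¹ ≠ s⁻¹, so they cannot be added.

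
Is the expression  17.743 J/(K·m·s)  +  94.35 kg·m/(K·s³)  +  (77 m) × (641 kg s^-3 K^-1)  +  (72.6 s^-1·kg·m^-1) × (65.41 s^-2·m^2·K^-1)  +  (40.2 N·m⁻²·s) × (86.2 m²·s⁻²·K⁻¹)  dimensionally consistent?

Yes

In SI base units:
  17.743 J/(K·m·s):  J·s⁻¹·m⁻¹·K⁻¹ = N·m·s⁻¹·m⁻¹·K⁻¹ = kg·m·s⁻³·K⁻¹
  94.35 kg·m/(K·s³):  kg·m·s⁻³·K⁻¹
  (77 m) × (641 kg s^-3 K^-1):  [m] · [kg·s⁻³·K⁻¹] = kg·m·s⁻³·K⁻¹
  (72.6 s^-1·kg·m^-1) × (65.41 s^-2·m^2·K^-1):  [kg·m⁻¹·s⁻¹] · [m²·s⁻²·K⁻¹] = kg·m·s⁻³·K⁻¹
  (40.2 N·m⁻²·s) × (86.2 m²·s⁻²·K⁻¹):  [kg·m⁻¹·s⁻¹] · [m²·s⁻²·K⁻¹] = kg·m·s⁻³·K⁻¹
Every term reduces to kg·m·s⁻³·K⁻¹.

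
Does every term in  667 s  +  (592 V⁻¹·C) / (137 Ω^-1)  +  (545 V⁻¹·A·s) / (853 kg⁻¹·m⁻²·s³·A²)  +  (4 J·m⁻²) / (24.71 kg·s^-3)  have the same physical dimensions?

Expand each in SI base units:
  667 s:  s
  (592 V⁻¹·C) / (137 Ω^-1):  [kg⁻¹·m⁻²·s⁴·A²] / [kg⁻¹·m⁻²·s³·A²] = s
  (545 V⁻¹·A·s) / (853 kg⁻¹·m⁻²·s³·A²):  [kg⁻¹·m⁻²·s⁴·A²] / [kg⁻¹·m⁻²·s³·A²] = s
  (4 J·m⁻²) / (24.71 kg·s^-3):  [kg·s⁻²] / [kg·s⁻³] = s
Every term reduces to s.

Yes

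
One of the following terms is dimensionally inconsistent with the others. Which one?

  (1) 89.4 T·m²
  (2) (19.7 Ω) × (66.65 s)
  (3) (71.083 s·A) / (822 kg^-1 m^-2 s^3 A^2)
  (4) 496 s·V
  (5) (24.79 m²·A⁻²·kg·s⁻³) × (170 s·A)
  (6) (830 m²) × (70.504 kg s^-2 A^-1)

In SI base units:
  (1) T·m² = Wb·m⁻²·m² = kg·m²·s⁻²·A⁻¹
  (2) [kg·m²·s⁻³·A⁻²] · [s] = kg·m²·s⁻²·A⁻²
  (3) [s·A] / [kg⁻¹·m⁻²·s³·A²] = kg·m²·s⁻²·A⁻¹
  (4) V·s = J·C⁻¹·s = kg·m²·s⁻²·A⁻¹
  (5) [kg·m²·s⁻³·A⁻²] · [s·A] = kg·m²·s⁻²·A⁻¹
  (6) [m²] · [kg·s⁻²·A⁻¹] = kg·m²·s⁻²·A⁻¹
All reduce to kg·m²·s⁻²·A⁻¹ except (2), which is kg·m²·s⁻²·A⁻².

(2)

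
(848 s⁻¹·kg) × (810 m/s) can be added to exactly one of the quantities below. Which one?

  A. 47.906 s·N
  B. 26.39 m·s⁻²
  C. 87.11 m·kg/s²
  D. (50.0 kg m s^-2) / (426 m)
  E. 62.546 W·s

C.

Reference: [kg·s⁻¹] · [m·s⁻¹] = kg·m·s⁻².
Each option:
  A. N·s = kg·m·s⁻²·s = kg·m·s⁻¹
  B. m·s⁻²
  C. kg·m·s⁻²  ← same
  D. [kg·m·s⁻²] / [m] = kg·s⁻²
  E. W·s = J·s⁻¹·s = kg·m²·s⁻²
Only C. matches kg·m·s⁻².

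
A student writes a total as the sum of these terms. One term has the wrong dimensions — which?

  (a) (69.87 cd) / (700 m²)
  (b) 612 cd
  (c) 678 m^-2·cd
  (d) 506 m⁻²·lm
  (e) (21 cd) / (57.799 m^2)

(b)

In SI base units:
  (a) [cd] / [m²] = m⁻²·cd
  (b) cd
  (c) cd·m⁻² = m⁻²·cd
  (d) lm·m⁻² = cd·m⁻² = m⁻²·cd
  (e) [cd] / [m²] = m⁻²·cd
All reduce to m⁻²·cd except (b), which is cd.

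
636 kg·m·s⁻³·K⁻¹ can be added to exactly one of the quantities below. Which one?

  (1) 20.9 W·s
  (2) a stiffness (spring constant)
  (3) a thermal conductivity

(3)

Reference: kg·m·s⁻³·K⁻¹.
Each option:
  (1) W·s = J·s⁻¹·s = kg·m²·s⁻²
  (2) [stiffness (spring constant)] = kg·s⁻²
  (3) [thermal conductivity] = kg·m·s⁻³·K⁻¹  ← same
Only (3) matches kg·m·s⁻³·K⁻¹.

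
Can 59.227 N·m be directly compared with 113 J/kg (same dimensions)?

No

Reduce each to base SI dimensions:
  59.227 N·m:  N·m = kg·m·s⁻²·m = kg·m²·s⁻²
  113 J/kg:  J·kg⁻¹ = N·m·kg⁻¹ = m²·s⁻²
kg·m²·s⁻² ≠ m²·s⁻², so they cannot be added.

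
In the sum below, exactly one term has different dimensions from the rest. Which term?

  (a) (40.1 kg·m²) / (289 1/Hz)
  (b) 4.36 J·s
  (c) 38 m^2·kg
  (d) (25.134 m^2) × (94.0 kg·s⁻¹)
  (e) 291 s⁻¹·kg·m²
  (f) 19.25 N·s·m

(c)

Dimensions:
  (a) [kg·m²] / [s] = kg·m²·s⁻¹
  (b) J·s = N·m·s = kg·m²·s⁻¹
  (c) kg·m²
  (d) [m²] · [kg·s⁻¹] = kg·m²·s⁻¹
  (e) kg·m²·s⁻¹
  (f) N·m·s = kg·m·s⁻²·m·s = kg·m²·s⁻¹
All reduce to kg·m²·s⁻¹ except (c), which is kg·m².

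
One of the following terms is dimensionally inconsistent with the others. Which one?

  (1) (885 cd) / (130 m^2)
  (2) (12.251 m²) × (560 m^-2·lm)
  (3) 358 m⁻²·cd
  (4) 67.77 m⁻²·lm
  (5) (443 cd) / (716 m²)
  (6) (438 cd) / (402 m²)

(2)

Expand each in SI base units:
  (1) [cd] / [m²] = m⁻²·cd
  (2) [m²] · [m⁻²·cd] = cd
  (3) cd·m⁻² = m⁻²·cd
  (4) lm·m⁻² = cd·m⁻² = m⁻²·cd
  (5) [cd] / [m²] = m⁻²·cd
  (6) [cd] / [m²] = m⁻²·cd
All reduce to m⁻²·cd except (2), which is cd.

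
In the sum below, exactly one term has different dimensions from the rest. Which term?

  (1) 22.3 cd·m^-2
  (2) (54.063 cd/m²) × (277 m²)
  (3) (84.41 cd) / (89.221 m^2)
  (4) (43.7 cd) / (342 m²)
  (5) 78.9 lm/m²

In SI base units:
  (1) cd·m⁻² = m⁻²·cd
  (2) [m⁻²·cd] · [m²] = cd
  (3) [cd] / [m²] = m⁻²·cd
  (4) [cd] / [m²] = m⁻²·cd
  (5) lm·m⁻² = cd·m⁻² = m⁻²·cd
All reduce to m⁻²·cd except (2), which is cd.

(2)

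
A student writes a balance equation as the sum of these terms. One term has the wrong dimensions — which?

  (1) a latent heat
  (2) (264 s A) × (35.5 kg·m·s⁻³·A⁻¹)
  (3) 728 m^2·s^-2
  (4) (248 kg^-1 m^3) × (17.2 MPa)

In SI base units:
  (1) [latent heat] = m²·s⁻²
  (2) [s·A] · [kg·m·s⁻³·A⁻¹] = kg·m·s⁻²
  (3) m²·s⁻²
  (4) [kg⁻¹·m³] · [kg·m⁻¹·s⁻²] = m²·s⁻²
All reduce to m²·s⁻² except (2), which is kg·m·s⁻².

(2)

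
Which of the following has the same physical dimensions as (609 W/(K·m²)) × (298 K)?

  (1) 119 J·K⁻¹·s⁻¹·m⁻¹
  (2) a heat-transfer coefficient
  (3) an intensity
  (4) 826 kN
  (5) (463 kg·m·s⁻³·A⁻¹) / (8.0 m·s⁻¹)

(3)

Reference: [kg·s⁻³·K⁻¹] · [K] = kg·s⁻³.
Each option:
  (1) J·s⁻¹·m⁻¹·K⁻¹ = N·m·s⁻¹·m⁻¹·K⁻¹ = kg·m·s⁻³·K⁻¹
  (2) [heat-transfer coefficient] = kg·s⁻³·K⁻¹
  (3) [intensity] = kg·s⁻³  ← same
  (4) N = kg·m·s⁻²
  (5) [kg·m·s⁻³·A⁻¹] / [m·s⁻¹] = kg·s⁻²·A⁻¹
Only (3) matches kg·s⁻³.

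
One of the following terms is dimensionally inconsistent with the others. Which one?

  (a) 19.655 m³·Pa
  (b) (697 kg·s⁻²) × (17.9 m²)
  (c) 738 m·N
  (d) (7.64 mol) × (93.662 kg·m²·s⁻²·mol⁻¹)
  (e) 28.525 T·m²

Reduce each to base SI dimensions:
  (a) Pa·m³ = N·m⁻²·m³ = kg·m²·s⁻²
  (b) [kg·s⁻²] · [m²] = kg·m²·s⁻²
  (c) N·m = kg·m·s⁻²·m = kg·m²·s⁻²
  (d) [mol] · [kg·m²·s⁻²·mol⁻¹] = kg·m²·s⁻²
  (e) T·m² = Wb·m⁻²·m² = kg·m²·s⁻²·A⁻¹
All reduce to kg·m²·s⁻² except (e), which is kg·m²·s⁻²·A⁻¹.

(e)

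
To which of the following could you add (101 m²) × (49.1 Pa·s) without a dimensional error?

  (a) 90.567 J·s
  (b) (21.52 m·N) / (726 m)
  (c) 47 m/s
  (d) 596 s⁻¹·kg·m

Reference: [m²] · [kg·m⁻¹·s⁻¹] = kg·m·s⁻¹.
Each option:
  (a) J·s = N·m·s = kg·m²·s⁻¹
  (b) [kg·m²·s⁻²] / [m] = kg·m·s⁻²
  (c) m·s⁻¹
  (d) kg·m·s⁻¹  ← same
Only (d) matches kg·m·s⁻¹.

(d)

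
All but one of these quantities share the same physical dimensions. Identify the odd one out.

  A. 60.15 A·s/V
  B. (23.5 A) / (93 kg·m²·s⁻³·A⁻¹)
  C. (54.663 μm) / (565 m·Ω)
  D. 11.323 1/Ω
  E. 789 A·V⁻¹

Expand each in SI base units:
  A. A·s·V⁻¹ = A·s·(J·C⁻¹)⁻¹ = kg⁻¹·m⁻²·s⁴·A²
  B. [A] / [kg·m²·s⁻³·A⁻¹] = kg⁻¹·m⁻²·s³·A²
  C. [m] / [kg·m³·s⁻³·A⁻²] = kg⁻¹·m⁻²·s³·A²
  D. Ω⁻¹ = (V·A⁻¹)⁻¹ = kg⁻¹·m⁻²·s³·A²
  E. A·V⁻¹ = A·(J·C⁻¹)⁻¹ = kg⁻¹·m⁻²·s³·A²
All reduce to kg⁻¹·m⁻²·s³·A² except A., which is kg⁻¹·m⁻²·s⁴·A².

A.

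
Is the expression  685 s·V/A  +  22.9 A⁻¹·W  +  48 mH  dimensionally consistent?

Reduce each to base SI dimensions:
  685 s·V/A:  V·s·A⁻¹ = J·C⁻¹·s·A⁻¹ = kg·m²·s⁻²·A⁻²
  22.9 A⁻¹·W:  W·A⁻¹ = J·s⁻¹·A⁻¹ = kg·m²·s⁻³·A⁻¹
  48 mH:  H = V·s·A⁻¹ = kg·m²·s⁻²·A⁻²
The terms do not share a single dimension (kg·m²·s⁻²·A⁻² vs kg·m²·s⁻³·A⁻¹).

No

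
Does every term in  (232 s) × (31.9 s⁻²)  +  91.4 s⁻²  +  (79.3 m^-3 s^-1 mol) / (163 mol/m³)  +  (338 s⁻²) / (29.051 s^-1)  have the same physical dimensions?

Dimensions:
  (232 s) × (31.9 s⁻²):  [s] · [s⁻²] = s⁻¹
  91.4 s⁻²:  s⁻²
  (79.3 m^-3 s^-1 mol) / (163 mol/m³):  [m⁻³·s⁻¹·mol] / [m⁻³·mol] = s⁻¹
  (338 s⁻²) / (29.051 s^-1):  [s⁻²] / [s⁻¹] = s⁻¹
The terms do not share a single dimension (s⁻² vs s⁻¹).

No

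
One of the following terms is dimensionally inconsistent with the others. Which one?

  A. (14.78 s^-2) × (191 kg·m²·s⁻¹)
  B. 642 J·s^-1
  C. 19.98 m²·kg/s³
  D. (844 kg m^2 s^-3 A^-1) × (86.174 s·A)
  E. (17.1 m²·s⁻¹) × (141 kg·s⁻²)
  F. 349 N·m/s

D.

Work out the base dimensions of each:
  A. [s⁻²] · [kg·m²·s⁻¹] = kg·m²·s⁻³
  B. J·s⁻¹ = N·m·s⁻¹ = kg·m²·s⁻³
  C. kg·m²·s⁻³
  D. [kg·m²·s⁻³·A⁻¹] · [s·A] = kg·m²·s⁻²
  E. [m²·s⁻¹] · [kg·s⁻²] = kg·m²·s⁻³
  F. N·m·s⁻¹ = kg·m·s⁻²·m·s⁻¹ = kg·m²·s⁻³
All reduce to kg·m²·s⁻³ except D., which is kg·m²·s⁻².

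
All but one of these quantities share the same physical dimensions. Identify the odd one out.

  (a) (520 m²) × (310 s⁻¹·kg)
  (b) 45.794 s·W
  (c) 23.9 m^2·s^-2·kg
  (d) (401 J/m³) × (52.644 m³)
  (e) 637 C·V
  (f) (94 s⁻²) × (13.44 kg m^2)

(a)

Reduce each to base SI dimensions:
  (a) [m²] · [kg·s⁻¹] = kg·m²·s⁻¹
  (b) W·s = J·s⁻¹·s = kg·m²·s⁻²
  (c) kg·m²·s⁻²
  (d) [kg·m⁻¹·s⁻²] · [m³] = kg·m²·s⁻²
  (e) C·V = s·A·J·C⁻¹ = kg·m²·s⁻²
  (f) [s⁻²] · [kg·m²] = kg·m²·s⁻²
All reduce to kg·m²·s⁻² except (a), which is kg·m²·s⁻¹.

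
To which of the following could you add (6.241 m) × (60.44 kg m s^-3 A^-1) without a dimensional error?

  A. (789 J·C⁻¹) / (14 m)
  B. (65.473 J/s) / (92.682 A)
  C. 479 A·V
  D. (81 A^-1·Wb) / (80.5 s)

B.

Reference: [m] · [kg·m·s⁻³·A⁻¹] = kg·m²·s⁻³·A⁻¹.
Each option:
  A. [kg·m²·s⁻³·A⁻¹] / [m] = kg·m·s⁻³·A⁻¹
  B. [kg·m²·s⁻³] / [A] = kg·m²·s⁻³·A⁻¹  ← same
  C. V·A = J·C⁻¹·A = kg·m²·s⁻³
  D. [kg·m²·s⁻²·A⁻²] / [s] = kg·m²·s⁻³·A⁻²
Only B. matches kg·m²·s⁻³·A⁻¹.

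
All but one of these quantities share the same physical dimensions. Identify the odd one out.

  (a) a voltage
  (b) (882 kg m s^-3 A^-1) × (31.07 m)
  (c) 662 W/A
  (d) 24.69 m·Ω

(d)

Work out the base dimensions of each:
  (a) [voltage] = kg·m²·s⁻³·A⁻¹
  (b) [kg·m·s⁻³·A⁻¹] · [m] = kg·m²·s⁻³·A⁻¹
  (c) W·A⁻¹ = J·s⁻¹·A⁻¹ = kg·m²·s⁻³·A⁻¹
  (d) Ω·m = V·A⁻¹·m = kg·m³·s⁻³·A⁻²
All reduce to kg·m²·s⁻³·A⁻¹ except (d), which is kg·m³·s⁻³·A⁻².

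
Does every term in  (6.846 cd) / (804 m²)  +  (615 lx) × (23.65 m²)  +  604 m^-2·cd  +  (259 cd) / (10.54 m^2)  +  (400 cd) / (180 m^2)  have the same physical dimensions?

No

Work out the base dimensions of each:
  (6.846 cd) / (804 m²):  [cd] / [m²] = m⁻²·cd
  (615 lx) × (23.65 m²):  [m⁻²·cd] · [m²] = cd
  604 m^-2·cd:  cd·m⁻² = m⁻²·cd
  (259 cd) / (10.54 m^2):  [cd] / [m²] = m⁻²·cd
  (400 cd) / (180 m^2):  [cd] / [m²] = m⁻²·cd
The terms do not share a single dimension (cd vs m⁻²·cd).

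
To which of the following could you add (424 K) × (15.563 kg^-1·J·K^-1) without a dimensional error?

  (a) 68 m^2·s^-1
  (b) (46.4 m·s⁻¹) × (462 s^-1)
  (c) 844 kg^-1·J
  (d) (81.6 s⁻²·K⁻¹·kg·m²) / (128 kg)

(c)

Reference: [K] · [m²·s⁻²·K⁻¹] = m²·s⁻².
Each option:
  (a) m²·s⁻¹
  (b) [m·s⁻¹] · [s⁻¹] = m·s⁻²
  (c) J·kg⁻¹ = N·m·kg⁻¹ = m²·s⁻²  ← same
  (d) [kg·m²·s⁻²·K⁻¹] / [kg] = m²·s⁻²·K⁻¹
Only (c) matches m²·s⁻².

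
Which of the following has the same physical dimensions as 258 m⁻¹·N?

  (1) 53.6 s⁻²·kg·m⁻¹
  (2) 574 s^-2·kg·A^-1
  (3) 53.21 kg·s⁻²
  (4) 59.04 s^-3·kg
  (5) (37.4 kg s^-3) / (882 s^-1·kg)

Reference: N·m⁻¹ = kg·m·s⁻²·m⁻¹ = kg·s⁻².
Each option:
  (1) kg·m⁻¹·s⁻²
  (2) kg·s⁻²·A⁻¹
  (3) kg·s⁻²  ← same
  (4) kg·s⁻³
  (5) [kg·s⁻³] / [kg·s⁻¹] = s⁻²
Only (3) matches kg·s⁻².

(3)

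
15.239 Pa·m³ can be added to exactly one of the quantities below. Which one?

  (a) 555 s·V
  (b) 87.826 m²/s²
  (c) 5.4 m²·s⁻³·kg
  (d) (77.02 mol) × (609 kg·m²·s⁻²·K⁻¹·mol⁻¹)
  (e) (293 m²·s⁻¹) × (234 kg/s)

(e)

Reference: Pa·m³ = N·m⁻²·m³ = kg·m²·s⁻².
Each option:
  (a) V·s = J·C⁻¹·s = kg·m²·s⁻²·A⁻¹
  (b) m²·s⁻²
  (c) kg·m²·s⁻³
  (d) [mol] · [kg·m²·s⁻²·K⁻¹·mol⁻¹] = kg·m²·s⁻²·K⁻¹
  (e) [m²·s⁻¹] · [kg·s⁻¹] = kg·m²·s⁻²  ← same
Only (e) matches kg·m²·s⁻².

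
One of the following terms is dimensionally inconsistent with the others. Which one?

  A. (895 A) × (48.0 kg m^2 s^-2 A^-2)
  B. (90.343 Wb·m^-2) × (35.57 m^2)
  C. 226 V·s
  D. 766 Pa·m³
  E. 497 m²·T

D.

Work out the base dimensions of each:
  A. [A] · [kg·m²·s⁻²·A⁻²] = kg·m²·s⁻²·A⁻¹
  B. [kg·s⁻²·A⁻¹] · [m²] = kg·m²·s⁻²·A⁻¹
  C. V·s = J·C⁻¹·s = kg·m²·s⁻²·A⁻¹
  D. Pa·m³ = N·m⁻²·m³ = kg·m²·s⁻²
  E. T·m² = Wb·m⁻²·m² = kg·m²·s⁻²·A⁻¹
All reduce to kg·m²·s⁻²·A⁻¹ except D., which is kg·m²·s⁻².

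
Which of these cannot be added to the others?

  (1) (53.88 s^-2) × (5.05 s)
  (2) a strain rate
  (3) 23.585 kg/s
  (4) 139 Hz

In SI base units:
  (1) [s⁻²] · [s] = s⁻¹
  (2) [strain rate] = s⁻¹
  (3) kg·s⁻¹
  (4) Hz = s⁻¹
All reduce to s⁻¹ except (3), which is kg·s⁻¹.

(3)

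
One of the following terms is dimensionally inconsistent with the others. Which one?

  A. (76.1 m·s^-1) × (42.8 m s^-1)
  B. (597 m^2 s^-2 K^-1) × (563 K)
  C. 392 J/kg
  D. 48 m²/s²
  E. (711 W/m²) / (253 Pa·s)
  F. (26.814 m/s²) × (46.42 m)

Expand each in SI base units:
  A. [m·s⁻¹] · [m·s⁻¹] = m²·s⁻²
  B. [m²·s⁻²·K⁻¹] · [K] = m²·s⁻²
  C. J·kg⁻¹ = N·m·kg⁻¹ = m²·s⁻²
  D. m²·s⁻²
  E. [kg·s⁻³] / [kg·m⁻¹·s⁻¹] = m·s⁻²
  F. [m·s⁻²] · [m] = m²·s⁻²
All reduce to m²·s⁻² except E., which is m·s⁻².

E.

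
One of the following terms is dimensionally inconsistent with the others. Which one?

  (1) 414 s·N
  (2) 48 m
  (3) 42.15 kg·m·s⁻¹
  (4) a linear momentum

Reduce each to base SI dimensions:
  (1) N·s = kg·m·s⁻²·s = kg·m·s⁻¹
  (2) m
  (3) kg·m·s⁻¹
  (4) [linear momentum] = kg·m·s⁻¹
All reduce to kg·m·s⁻¹ except (2), which is m.

(2)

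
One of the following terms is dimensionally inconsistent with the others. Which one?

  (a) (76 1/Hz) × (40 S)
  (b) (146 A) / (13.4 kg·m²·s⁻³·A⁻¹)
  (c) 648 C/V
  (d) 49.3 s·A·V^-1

(b)

Work out the base dimensions of each:
  (a) [s] · [kg⁻¹·m⁻²·s³·A²] = kg⁻¹·m⁻²·s⁴·A²
  (b) [A] / [kg·m²·s⁻³·A⁻¹] = kg⁻¹·m⁻²·s³·A²
  (c) C·V⁻¹ = s·A·(J·C⁻¹)⁻¹ = kg⁻¹·m⁻²·s⁴·A²
  (d) A·s·V⁻¹ = A·s·(J·C⁻¹)⁻¹ = kg⁻¹·m⁻²·s⁴·A²
All reduce to kg⁻¹·m⁻²·s⁴·A² except (b), which is kg⁻¹·m⁻²·s³·A².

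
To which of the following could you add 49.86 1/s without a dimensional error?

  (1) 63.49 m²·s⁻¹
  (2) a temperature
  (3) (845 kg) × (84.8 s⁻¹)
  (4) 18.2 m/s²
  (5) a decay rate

Reference: s⁻¹.
Each option:
  (1) m²·s⁻¹
  (2) [temperature] = K
  (3) [kg] · [s⁻¹] = kg·s⁻¹
  (4) m·s⁻²
  (5) [decay rate] = s⁻¹  ← same
Only (5) matches s⁻¹.

(5)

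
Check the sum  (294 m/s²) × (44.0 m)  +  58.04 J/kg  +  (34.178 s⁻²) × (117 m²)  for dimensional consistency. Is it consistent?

Yes

Work out the base dimensions of each:
  (294 m/s²) × (44.0 m):  [m·s⁻²] · [m] = m²·s⁻²
  58.04 J/kg:  J·kg⁻¹ = N·m·kg⁻¹ = m²·s⁻²
  (34.178 s⁻²) × (117 m²):  [s⁻²] · [m²] = m²·s⁻²
Every term reduces to m²·s⁻².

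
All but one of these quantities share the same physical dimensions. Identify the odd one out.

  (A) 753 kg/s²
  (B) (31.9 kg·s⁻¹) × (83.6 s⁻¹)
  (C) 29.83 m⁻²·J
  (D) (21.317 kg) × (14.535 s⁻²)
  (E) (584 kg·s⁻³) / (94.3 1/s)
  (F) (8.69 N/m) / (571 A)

(F)

In SI base units:
  (A) kg·s⁻²
  (B) [kg·s⁻¹] · [s⁻¹] = kg·s⁻²
  (C) J·m⁻² = N·m·m⁻² = kg·s⁻²
  (D) [kg] · [s⁻²] = kg·s⁻²
  (E) [kg·s⁻³] / [s⁻¹] = kg·s⁻²
  (F) [kg·s⁻²] / [A] = kg·s⁻²·A⁻¹
All reduce to kg·s⁻² except (F), which is kg·s⁻²·A⁻¹.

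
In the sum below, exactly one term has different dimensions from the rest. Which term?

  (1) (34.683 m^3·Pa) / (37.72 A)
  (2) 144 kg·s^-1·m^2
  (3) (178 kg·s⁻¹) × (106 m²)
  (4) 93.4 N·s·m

Dimensions:
  (1) [kg·m²·s⁻²] / [A] = kg·m²·s⁻²·A⁻¹
  (2) kg·m²·s⁻¹
  (3) [kg·s⁻¹] · [m²] = kg·m²·s⁻¹
  (4) N·m·s = kg·m·s⁻²·m·s = kg·m²·s⁻¹
All reduce to kg·m²·s⁻¹ except (1), which is kg·m²·s⁻²·A⁻¹.

(1)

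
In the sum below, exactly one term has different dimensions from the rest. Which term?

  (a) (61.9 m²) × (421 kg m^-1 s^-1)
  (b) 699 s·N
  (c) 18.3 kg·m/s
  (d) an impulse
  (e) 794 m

Expand each in SI base units:
  (a) [m²] · [kg·m⁻¹·s⁻¹] = kg·m·s⁻¹
  (b) N·s = kg·m·s⁻²·s = kg·m·s⁻¹
  (c) kg·m·s⁻¹
  (d) [impulse] = kg·m·s⁻¹
  (e) m
All reduce to kg·m·s⁻¹ except (e), which is m.

(e)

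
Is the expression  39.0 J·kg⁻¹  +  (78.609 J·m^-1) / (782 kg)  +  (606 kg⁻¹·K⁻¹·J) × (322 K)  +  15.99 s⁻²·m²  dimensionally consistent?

No

Work out the base dimensions of each:
  39.0 J·kg⁻¹:  J·kg⁻¹ = N·m·kg⁻¹ = m²·s⁻²
  (78.609 J·m^-1) / (782 kg):  [kg·m·s⁻²] / [kg] = m·s⁻²
  (606 kg⁻¹·K⁻¹·J) × (322 K):  [m²·s⁻²·K⁻¹] · [K] = m²·s⁻²
  15.99 s⁻²·m²:  m²·s⁻²
The terms do not share a single dimension (m²·s⁻² vs m·s⁻²).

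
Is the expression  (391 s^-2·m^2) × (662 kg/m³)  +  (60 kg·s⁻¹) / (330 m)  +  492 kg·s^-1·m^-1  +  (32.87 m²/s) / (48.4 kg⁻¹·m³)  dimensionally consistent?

No

Dimensions:
  (391 s^-2·m^2) × (662 kg/m³):  [m²·s⁻²] · [kg·m⁻³] = kg·m⁻¹·s⁻²
  (60 kg·s⁻¹) / (330 m):  [kg·s⁻¹] / [m] = kg·m⁻¹·s⁻¹
  492 kg·s^-1·m^-1:  kg·m⁻¹·s⁻¹
  (32.87 m²/s) / (48.4 kg⁻¹·m³):  [m²·s⁻¹] / [kg⁻¹·m³] = kg·m⁻¹·s⁻¹
The terms do not share a single dimension (kg·m⁻¹·s⁻² vs kg·m⁻¹·s⁻¹).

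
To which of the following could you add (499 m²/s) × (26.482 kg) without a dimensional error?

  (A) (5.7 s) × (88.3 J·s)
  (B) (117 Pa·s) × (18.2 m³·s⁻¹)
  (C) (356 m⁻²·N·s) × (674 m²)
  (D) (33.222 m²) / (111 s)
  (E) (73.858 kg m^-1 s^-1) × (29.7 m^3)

Reference: [m²·s⁻¹] · [kg] = kg·m²·s⁻¹.
Each option:
  (A) [s] · [kg·m²·s⁻¹] = kg·m²
  (B) [kg·m⁻¹·s⁻¹] · [m³·s⁻¹] = kg·m²·s⁻²
  (C) [kg·m⁻¹·s⁻¹] · [m²] = kg·m·s⁻¹
  (D) [m²] / [s] = m²·s⁻¹
  (E) [kg·m⁻¹·s⁻¹] · [m³] = kg·m²·s⁻¹  ← same
Only (E) matches kg·m²·s⁻¹.

(E)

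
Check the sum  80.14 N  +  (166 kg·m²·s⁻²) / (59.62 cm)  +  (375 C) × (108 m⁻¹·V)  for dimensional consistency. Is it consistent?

Yes

Work out the base dimensions of each:
  80.14 N:  N = kg·m·s⁻²
  (166 kg·m²·s⁻²) / (59.62 cm):  [kg·m²·s⁻²] / [m] = kg·m·s⁻²
  (375 C) × (108 m⁻¹·V):  [s·A] · [kg·m·s⁻³·A⁻¹] = kg·m·s⁻²
Every term reduces to kg·m·s⁻².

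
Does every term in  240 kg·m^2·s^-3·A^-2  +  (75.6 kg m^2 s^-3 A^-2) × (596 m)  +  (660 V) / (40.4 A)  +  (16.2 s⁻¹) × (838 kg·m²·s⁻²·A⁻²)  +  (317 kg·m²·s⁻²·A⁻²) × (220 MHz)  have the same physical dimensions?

Expand each in SI base units:
  240 kg·m^2·s^-3·A^-2:  kg·m²·s⁻³·A⁻²
  (75.6 kg m^2 s^-3 A^-2) × (596 m):  [kg·m²·s⁻³·A⁻²] · [m] = kg·m³·s⁻³·A⁻²
  (660 V) / (40.4 A):  [kg·m²·s⁻³·A⁻¹] / [A] = kg·m²·s⁻³·A⁻²
  (16.2 s⁻¹) × (838 kg·m²·s⁻²·A⁻²):  [s⁻¹] · [kg·m²·s⁻²·A⁻²] = kg·m²·s⁻³·A⁻²
  (317 kg·m²·s⁻²·A⁻²) × (220 MHz):  [kg·m²·s⁻²·A⁻²] · [s⁻¹] = kg·m²·s⁻³·A⁻²
The terms do not share a single dimension (kg·m²·s⁻³·A⁻² vs kg·m³·s⁻³·A⁻²).

No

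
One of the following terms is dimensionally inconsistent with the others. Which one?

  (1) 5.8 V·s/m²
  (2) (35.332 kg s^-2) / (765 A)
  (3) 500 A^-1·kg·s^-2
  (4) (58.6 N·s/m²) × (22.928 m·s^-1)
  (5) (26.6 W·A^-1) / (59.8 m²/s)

(4)

Reduce each to base SI dimensions:
  (1) V·s·m⁻² = J·C⁻¹·s·m⁻² = kg·s⁻²·A⁻¹
  (2) [kg·s⁻²] / [A] = kg·s⁻²·A⁻¹
  (3) kg·s⁻²·A⁻¹
  (4) [kg·m⁻¹·s⁻¹] · [m·s⁻¹] = kg·s⁻²
  (5) [kg·m²·s⁻³·A⁻¹] / [m²·s⁻¹] = kg·s⁻²·A⁻¹
All reduce to kg·s⁻²·A⁻¹ except (4), which is kg·s⁻².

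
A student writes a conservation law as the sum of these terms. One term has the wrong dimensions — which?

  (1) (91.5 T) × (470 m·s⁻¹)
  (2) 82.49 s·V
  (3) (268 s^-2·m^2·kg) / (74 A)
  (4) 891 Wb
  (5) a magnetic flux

(1)

Expand each in SI base units:
  (1) [kg·s⁻²·A⁻¹] · [m·s⁻¹] = kg·m·s⁻³·A⁻¹
  (2) V·s = J·C⁻¹·s = kg·m²·s⁻²·A⁻¹
  (3) [kg·m²·s⁻²] / [A] = kg·m²·s⁻²·A⁻¹
  (4) Wb = V·s = kg·m²·s⁻²·A⁻¹
  (5) [magnetic flux] = kg·m²·s⁻²·A⁻¹
All reduce to kg·m²·s⁻²·A⁻¹ except (1), which is kg·m·s⁻³·A⁻¹.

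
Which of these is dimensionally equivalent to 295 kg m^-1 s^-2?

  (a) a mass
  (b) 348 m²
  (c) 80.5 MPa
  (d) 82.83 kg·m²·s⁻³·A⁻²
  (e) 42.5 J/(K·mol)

(c)

Reference: kg·m⁻¹·s⁻².
Each option:
  (a) [mass] = kg
  (b) m²
  (c) Pa = N·m⁻² = kg·m⁻¹·s⁻²  ← same
  (d) kg·m²·s⁻³·A⁻²
  (e) J·mol⁻¹·K⁻¹ = N·m·mol⁻¹·K⁻¹ = kg·m²·s⁻²·K⁻¹·mol⁻¹
Only (c) matches kg·m⁻¹·s⁻².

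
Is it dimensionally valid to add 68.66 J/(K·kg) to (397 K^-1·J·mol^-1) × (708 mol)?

No

Work out the base dimensions of each:
  68.66 J/(K·kg):  J·kg⁻¹·K⁻¹ = N·m·kg⁻¹·K⁻¹ = m²·s⁻²·K⁻¹
  (397 K^-1·J·mol^-1) × (708 mol):  [kg·m²·s⁻²·K⁻¹·mol⁻¹] · [mol] = kg·m²·s⁻²·K⁻¹
m²·s⁻²·K⁻¹ ≠ kg·m²·s⁻²·K⁻¹, so they cannot be added.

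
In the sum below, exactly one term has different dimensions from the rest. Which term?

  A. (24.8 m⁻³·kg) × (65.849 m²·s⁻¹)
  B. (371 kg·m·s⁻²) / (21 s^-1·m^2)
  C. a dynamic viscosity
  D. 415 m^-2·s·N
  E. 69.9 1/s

In SI base units:
  A. [kg·m⁻³] · [m²·s⁻¹] = kg·m⁻¹·s⁻¹
  B. [kg·m·s⁻²] / [m²·s⁻¹] = kg·m⁻¹·s⁻¹
  C. [dynamic viscosity] = kg·m⁻¹·s⁻¹
  D. N·s·m⁻² = kg·m·s⁻²·s·m⁻² = kg·m⁻¹·s⁻¹
  E. s⁻¹
All reduce to kg·m⁻¹·s⁻¹ except E., which is s⁻¹.

E.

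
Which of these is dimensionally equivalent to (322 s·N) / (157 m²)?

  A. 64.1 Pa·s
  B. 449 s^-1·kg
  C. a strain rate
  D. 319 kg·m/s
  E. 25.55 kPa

Reference: [kg·m·s⁻¹] / [m²] = kg·m⁻¹·s⁻¹.
Each option:
  A. Pa·s = N·m⁻²·s = kg·m⁻¹·s⁻¹  ← same
  B. kg·s⁻¹
  C. [strain rate] = s⁻¹
  D. kg·m·s⁻¹
  E. Pa = N·m⁻² = kg·m⁻¹·s⁻²
Only A. matches kg·m⁻¹·s⁻¹.

A.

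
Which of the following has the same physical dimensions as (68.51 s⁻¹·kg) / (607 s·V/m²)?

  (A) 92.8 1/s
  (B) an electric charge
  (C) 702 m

Reference: [kg·s⁻¹] / [kg·s⁻²·A⁻¹] = s·A.
Each option:
  (A) s⁻¹
  (B) [electric charge] = s·A  ← same
  (C) m
Only (B) matches s·A.

(B)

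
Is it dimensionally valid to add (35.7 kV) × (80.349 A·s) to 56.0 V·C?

Yes

Reduce each to base SI dimensions:
  (35.7 kV) × (80.349 A·s):  [kg·m²·s⁻³·A⁻¹] · [s·A] = kg·m²·s⁻²
  56.0 V·C:  C·V = s·A·J·C⁻¹ = kg·m²·s⁻²
Both are kg·m²·s⁻², so they have the same dimensions and can be added.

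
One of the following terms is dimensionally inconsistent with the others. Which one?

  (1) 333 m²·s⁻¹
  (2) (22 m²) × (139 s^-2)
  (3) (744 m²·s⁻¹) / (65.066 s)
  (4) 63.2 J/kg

In SI base units:
  (1) m²·s⁻¹
  (2) [m²] · [s⁻²] = m²·s⁻²
  (3) [m²·s⁻¹] / [s] = m²·s⁻²
  (4) J·kg⁻¹ = N·m·kg⁻¹ = m²·s⁻²
All reduce to m²·s⁻² except (1), which is m²·s⁻¹.

(1)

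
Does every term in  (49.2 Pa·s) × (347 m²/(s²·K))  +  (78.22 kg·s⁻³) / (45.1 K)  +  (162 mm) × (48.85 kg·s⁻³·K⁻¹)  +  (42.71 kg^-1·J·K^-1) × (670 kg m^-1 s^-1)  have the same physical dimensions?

In SI base units:
  (49.2 Pa·s) × (347 m²/(s²·K)):  [kg·m⁻¹·s⁻¹] · [m²·s⁻²·K⁻¹] = kg·m·s⁻³·K⁻¹
  (78.22 kg·s⁻³) / (45.1 K):  [kg·s⁻³] / [K] = kg·s⁻³·K⁻¹
  (162 mm) × (48.85 kg·s⁻³·K⁻¹):  [m] · [kg·s⁻³·K⁻¹] = kg·m·s⁻³·K⁻¹
  (42.71 kg^-1·J·K^-1) × (670 kg m^-1 s^-1):  [m²·s⁻²·K⁻¹] · [kg·m⁻¹·s⁻¹] = kg·m·s⁻³·K⁻¹
The terms do not share a single dimension (kg·m·s⁻³·K⁻¹ vs kg·s⁻³·K⁻¹).

No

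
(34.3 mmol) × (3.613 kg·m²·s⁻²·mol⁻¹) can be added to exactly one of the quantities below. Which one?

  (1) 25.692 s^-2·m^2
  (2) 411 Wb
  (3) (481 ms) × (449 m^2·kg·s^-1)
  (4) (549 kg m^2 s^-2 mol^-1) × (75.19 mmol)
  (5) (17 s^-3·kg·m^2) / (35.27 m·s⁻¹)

Reference: [mol] · [kg·m²·s⁻²·mol⁻¹] = kg·m²·s⁻².
Each option:
  (1) m²·s⁻²
  (2) Wb = V·s = kg·m²·s⁻²·A⁻¹
  (3) [s] · [kg·m²·s⁻¹] = kg·m²
  (4) [kg·m²·s⁻²·mol⁻¹] · [mol] = kg·m²·s⁻²  ← same
  (5) [kg·m²·s⁻³] / [m·s⁻¹] = kg·m·s⁻²
Only (4) matches kg·m²·s⁻².

(4)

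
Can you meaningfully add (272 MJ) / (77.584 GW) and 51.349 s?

Reduce each to base SI dimensions:
  (272 MJ) / (77.584 GW):  [kg·m²·s⁻²] / [kg·m²·s⁻³] = s
  51.349 s:  s
Both are s, so they have the same dimensions and can be added.

Yes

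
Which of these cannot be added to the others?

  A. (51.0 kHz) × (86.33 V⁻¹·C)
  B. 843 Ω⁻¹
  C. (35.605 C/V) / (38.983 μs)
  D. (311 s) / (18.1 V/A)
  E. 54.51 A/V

Reduce each to base SI dimensions:
  A. [s⁻¹] · [kg⁻¹·m⁻²·s⁴·A²] = kg⁻¹·m⁻²·s³·A²
  B. Ω⁻¹ = (V·A⁻¹)⁻¹ = kg⁻¹·m⁻²·s³·A²
  C. [kg⁻¹·m⁻²·s⁴·A²] / [s] = kg⁻¹·m⁻²·s³·A²
  D. [s] / [kg·m²·s⁻³·A⁻²] = kg⁻¹·m⁻²·s⁴·A²
  E. A·V⁻¹ = A·(J·C⁻¹)⁻¹ = kg⁻¹·m⁻²·s³·A²
All reduce to kg⁻¹·m⁻²·s³·A² except D., which is kg⁻¹·m⁻²·s⁴·A².

D.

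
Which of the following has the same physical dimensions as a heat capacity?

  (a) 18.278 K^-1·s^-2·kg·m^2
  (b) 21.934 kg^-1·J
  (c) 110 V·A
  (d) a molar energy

Reference: [heat capacity] = kg·m²·s⁻²·K⁻¹.
Each option:
  (a) kg·m²·s⁻²·K⁻¹  ← same
  (b) J·kg⁻¹ = N·m·kg⁻¹ = m²·s⁻²
  (c) V·A = J·C⁻¹·A = kg·m²·s⁻³
  (d) [molar energy] = kg·m²·s⁻²·mol⁻¹
Only (a) matches kg·m²·s⁻²·K⁻¹.

(a)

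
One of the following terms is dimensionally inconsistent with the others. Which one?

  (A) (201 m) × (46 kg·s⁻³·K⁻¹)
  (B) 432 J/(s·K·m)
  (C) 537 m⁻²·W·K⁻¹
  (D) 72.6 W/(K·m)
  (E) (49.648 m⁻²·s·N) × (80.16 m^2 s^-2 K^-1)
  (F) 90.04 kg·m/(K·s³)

Dimensions:
  (A) [m] · [kg·s⁻³·K⁻¹] = kg·m·s⁻³·K⁻¹
  (B) J·s⁻¹·m⁻¹·K⁻¹ = N·m·s⁻¹·m⁻¹·K⁻¹ = kg·m·s⁻³·K⁻¹
  (C) W·m⁻²·K⁻¹ = J·s⁻¹·m⁻²·K⁻¹ = kg·s⁻³·K⁻¹
  (D) W·m⁻¹·K⁻¹ = J·s⁻¹·m⁻¹·K⁻¹ = kg·m·s⁻³·K⁻¹
  (E) [kg·m⁻¹·s⁻¹] · [m²·s⁻²·K⁻¹] = kg·m·s⁻³·K⁻¹
  (F) kg·m·s⁻³·K⁻¹
All reduce to kg·m·s⁻³·K⁻¹ except (C), which is kg·s⁻³·K⁻¹.

(C)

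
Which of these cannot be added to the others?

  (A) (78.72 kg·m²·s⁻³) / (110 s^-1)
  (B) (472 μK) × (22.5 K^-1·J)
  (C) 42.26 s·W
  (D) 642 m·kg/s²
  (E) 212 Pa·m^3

Dimensions:
  (A) [kg·m²·s⁻³] / [s⁻¹] = kg·m²·s⁻²
  (B) [K] · [kg·m²·s⁻²·K⁻¹] = kg·m²·s⁻²
  (C) W·s = J·s⁻¹·s = kg·m²·s⁻²
  (D) kg·m·s⁻²
  (E) Pa·m³ = N·m⁻²·m³ = kg·m²·s⁻²
All reduce to kg·m²·s⁻² except (D), which is kg·m·s⁻².

(D)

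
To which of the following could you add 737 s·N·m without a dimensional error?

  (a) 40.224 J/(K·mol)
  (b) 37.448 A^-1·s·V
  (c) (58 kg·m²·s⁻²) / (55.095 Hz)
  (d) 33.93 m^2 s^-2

Reference: N·m·s = kg·m·s⁻²·m·s = kg·m²·s⁻¹.
Each option:
  (a) J·mol⁻¹·K⁻¹ = N·m·mol⁻¹·K⁻¹ = kg·m²·s⁻²·K⁻¹·mol⁻¹
  (b) V·s·A⁻¹ = J·C⁻¹·s·A⁻¹ = kg·m²·s⁻²·A⁻²
  (c) [kg·m²·s⁻²] / [s⁻¹] = kg·m²·s⁻¹  ← same
  (d) m²·s⁻²
Only (c) matches kg·m²·s⁻¹.

(c)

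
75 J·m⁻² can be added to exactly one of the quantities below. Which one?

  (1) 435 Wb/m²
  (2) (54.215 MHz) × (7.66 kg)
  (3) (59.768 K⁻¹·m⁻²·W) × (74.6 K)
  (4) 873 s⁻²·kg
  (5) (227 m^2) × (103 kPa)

Reference: J·m⁻² = N·m·m⁻² = kg·s⁻².
Each option:
  (1) Wb·m⁻² = V·s·m⁻² = kg·s⁻²·A⁻¹
  (2) [s⁻¹] · [kg] = kg·s⁻¹
  (3) [kg·s⁻³·K⁻¹] · [K] = kg·s⁻³
  (4) kg·s⁻²  ← same
  (5) [m²] · [kg·m⁻¹·s⁻²] = kg·m·s⁻²
Only (4) matches kg·s⁻².

(4)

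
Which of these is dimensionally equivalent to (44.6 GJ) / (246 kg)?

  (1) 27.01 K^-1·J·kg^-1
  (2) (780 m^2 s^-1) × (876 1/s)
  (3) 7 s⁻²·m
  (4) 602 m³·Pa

Reference: [kg·m²·s⁻²] / [kg] = m²·s⁻².
Each option:
  (1) J·kg⁻¹·K⁻¹ = N·m·kg⁻¹·K⁻¹ = m²·s⁻²·K⁻¹
  (2) [m²·s⁻¹] · [s⁻¹] = m²·s⁻²  ← same
  (3) m·s⁻²
  (4) Pa·m³ = N·m⁻²·m³ = kg·m²·s⁻²
Only (2) matches m²·s⁻².

(2)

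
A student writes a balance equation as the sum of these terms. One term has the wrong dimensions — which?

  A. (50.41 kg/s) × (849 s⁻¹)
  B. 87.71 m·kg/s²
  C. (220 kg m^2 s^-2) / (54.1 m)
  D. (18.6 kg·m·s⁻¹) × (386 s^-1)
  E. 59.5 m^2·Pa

A.

Dimensions:
  A. [kg·s⁻¹] · [s⁻¹] = kg·s⁻²
  B. kg·m·s⁻²
  C. [kg·m²·s⁻²] / [m] = kg·m·s⁻²
  D. [kg·m·s⁻¹] · [s⁻¹] = kg·m·s⁻²
  E. Pa·m² = N·m⁻²·m² = kg·m·s⁻²
All reduce to kg·m·s⁻² except A., which is kg·s⁻².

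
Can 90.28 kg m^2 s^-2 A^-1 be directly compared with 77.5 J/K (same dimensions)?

In SI base units:
  90.28 kg m^2 s^-2 A^-1:  kg·m²·s⁻²·A⁻¹
  77.5 J/K:  J·K⁻¹ = N·m·K⁻¹ = kg·m²·s⁻²·K⁻¹
kg·m²·s⁻²·A⁻¹ ≠ kg·m²·s⁻²·K⁻¹, so they cannot be added.

No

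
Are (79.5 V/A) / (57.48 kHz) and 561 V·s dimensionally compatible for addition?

No

Work out the base dimensions of each:
  (79.5 V/A) / (57.48 kHz):  [kg·m²·s⁻³·A⁻²] / [s⁻¹] = kg·m²·s⁻²·A⁻²
  561 V·s:  V·s = J·C⁻¹·s = kg·m²·s⁻²·A⁻¹
kg·m²·s⁻²·A⁻² ≠ kg·m²·s⁻²·A⁻¹, so they cannot be added.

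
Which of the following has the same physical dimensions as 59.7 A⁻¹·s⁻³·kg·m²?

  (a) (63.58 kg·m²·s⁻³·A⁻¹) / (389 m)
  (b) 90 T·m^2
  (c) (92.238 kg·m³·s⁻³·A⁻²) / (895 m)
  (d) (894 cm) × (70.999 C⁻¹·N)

(d)

Reference: kg·m²·s⁻³·A⁻¹.
Each option:
  (a) [kg·m²·s⁻³·A⁻¹] / [m] = kg·m·s⁻³·A⁻¹
  (b) T·m² = Wb·m⁻²·m² = kg·m²·s⁻²·A⁻¹
  (c) [kg·m³·s⁻³·A⁻²] / [m] = kg·m²·s⁻³·A⁻²
  (d) [m] · [kg·m·s⁻³·A⁻¹] = kg·m²·s⁻³·A⁻¹  ← same
Only (d) matches kg·m²·s⁻³·A⁻¹.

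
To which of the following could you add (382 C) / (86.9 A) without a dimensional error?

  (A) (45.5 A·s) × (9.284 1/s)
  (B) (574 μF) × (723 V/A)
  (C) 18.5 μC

Reference: [s·A] / [A] = s.
Each option:
  (A) [s·A] · [s⁻¹] = A
  (B) [kg⁻¹·m⁻²·s⁴·A²] · [kg·m²·s⁻³·A⁻²] = s  ← same
  (C) C = s·A
Only (B) matches s.

(B)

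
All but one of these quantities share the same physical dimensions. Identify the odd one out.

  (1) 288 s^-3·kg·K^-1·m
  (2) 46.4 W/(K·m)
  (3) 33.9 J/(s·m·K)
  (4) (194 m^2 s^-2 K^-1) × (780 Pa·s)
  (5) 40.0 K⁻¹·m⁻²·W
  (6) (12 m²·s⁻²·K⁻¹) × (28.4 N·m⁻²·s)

(5)

Dimensions:
  (1) kg·m·s⁻³·K⁻¹
  (2) W·m⁻¹·K⁻¹ = J·s⁻¹·m⁻¹·K⁻¹ = kg·m·s⁻³·K⁻¹
  (3) J·s⁻¹·m⁻¹·K⁻¹ = N·m·s⁻¹·m⁻¹·K⁻¹ = kg·m·s⁻³·K⁻¹
  (4) [m²·s⁻²·K⁻¹] · [kg·m⁻¹·s⁻¹] = kg·m·s⁻³·K⁻¹
  (5) W·m⁻²·K⁻¹ = J·s⁻¹·m⁻²·K⁻¹ = kg·s⁻³·K⁻¹
  (6) [m²·s⁻²·K⁻¹] · [kg·m⁻¹·s⁻¹] = kg·m·s⁻³·K⁻¹
All reduce to kg·m·s⁻³·K⁻¹ except (5), which is kg·s⁻³·K⁻¹.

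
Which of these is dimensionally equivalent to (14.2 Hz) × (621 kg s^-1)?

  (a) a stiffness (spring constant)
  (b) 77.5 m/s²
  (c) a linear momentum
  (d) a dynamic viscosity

(a)

Reference: [s⁻¹] · [kg·s⁻¹] = kg·s⁻².
Each option:
  (a) [stiffness (spring constant)] = kg·s⁻²  ← same
  (b) m·s⁻²
  (c) [linear momentum] = kg·m·s⁻¹
  (d) [dynamic viscosity] = kg·m⁻¹·s⁻¹
Only (a) matches kg·s⁻².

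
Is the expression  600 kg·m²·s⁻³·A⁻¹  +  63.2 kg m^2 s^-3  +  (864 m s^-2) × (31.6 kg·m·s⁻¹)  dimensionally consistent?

Work out the base dimensions of each:
  600 kg·m²·s⁻³·A⁻¹:  kg·m²·s⁻³·A⁻¹
  63.2 kg m^2 s^-3:  kg·m²·s⁻³
  (864 m s^-2) × (31.6 kg·m·s⁻¹):  [m·s⁻²] · [kg·m·s⁻¹] = kg·m²·s⁻³
The terms do not share a single dimension (kg·m²·s⁻³ vs kg·m²·s⁻³·A⁻¹).

No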